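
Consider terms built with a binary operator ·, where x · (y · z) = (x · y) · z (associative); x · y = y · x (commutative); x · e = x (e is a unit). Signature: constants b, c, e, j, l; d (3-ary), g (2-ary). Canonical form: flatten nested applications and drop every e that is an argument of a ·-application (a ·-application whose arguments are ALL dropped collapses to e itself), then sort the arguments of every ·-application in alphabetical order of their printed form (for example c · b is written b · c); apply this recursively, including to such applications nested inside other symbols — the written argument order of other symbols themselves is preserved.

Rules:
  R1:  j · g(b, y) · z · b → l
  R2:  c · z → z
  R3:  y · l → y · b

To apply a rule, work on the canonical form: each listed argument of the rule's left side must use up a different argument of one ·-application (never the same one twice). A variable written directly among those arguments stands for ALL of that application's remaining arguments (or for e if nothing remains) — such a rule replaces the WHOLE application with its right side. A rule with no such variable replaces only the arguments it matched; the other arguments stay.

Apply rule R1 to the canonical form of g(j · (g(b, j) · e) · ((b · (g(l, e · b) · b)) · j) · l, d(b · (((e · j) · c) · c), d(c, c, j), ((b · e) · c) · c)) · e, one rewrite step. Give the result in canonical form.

Answer: g(l, d(b · c · c · j, d(c, c, j), b · c · c))

Derivation:
Canonical form:  g(b · b · g(b, j) · g(l, b) · j · j · l, d(b · c · c · j, d(c, c, j), b · c · c))
Match R1:  consume b, g(b, j), j;  y := j, z := b · g(l, b) · j · l
The variable takes the whole remainder — replace the entire application.
Giving:  g(l, d(b · c · c · j, d(c, c, j), b · c · c))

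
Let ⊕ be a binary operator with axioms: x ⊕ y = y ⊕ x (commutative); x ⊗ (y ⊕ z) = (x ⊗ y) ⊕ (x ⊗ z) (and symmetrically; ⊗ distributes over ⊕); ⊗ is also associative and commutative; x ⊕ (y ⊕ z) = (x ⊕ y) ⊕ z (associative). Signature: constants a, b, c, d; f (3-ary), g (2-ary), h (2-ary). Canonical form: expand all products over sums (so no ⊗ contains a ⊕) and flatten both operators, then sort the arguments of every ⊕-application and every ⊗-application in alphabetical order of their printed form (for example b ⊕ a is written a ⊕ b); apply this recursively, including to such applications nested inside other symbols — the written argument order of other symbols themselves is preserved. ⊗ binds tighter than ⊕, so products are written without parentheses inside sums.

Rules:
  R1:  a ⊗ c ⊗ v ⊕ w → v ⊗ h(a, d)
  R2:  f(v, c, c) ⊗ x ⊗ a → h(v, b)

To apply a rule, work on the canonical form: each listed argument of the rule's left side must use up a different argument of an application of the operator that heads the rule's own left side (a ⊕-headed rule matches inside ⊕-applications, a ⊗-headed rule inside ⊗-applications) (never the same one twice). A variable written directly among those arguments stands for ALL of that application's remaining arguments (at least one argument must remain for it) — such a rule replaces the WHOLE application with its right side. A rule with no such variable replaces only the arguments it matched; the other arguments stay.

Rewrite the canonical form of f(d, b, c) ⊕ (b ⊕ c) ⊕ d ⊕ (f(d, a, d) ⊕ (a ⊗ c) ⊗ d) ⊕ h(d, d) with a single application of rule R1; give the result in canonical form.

Answer: d ⊗ h(a, d)

Derivation:
Canonical form:  a ⊗ c ⊗ d ⊕ b ⊕ c ⊕ d ⊕ f(d, a, d) ⊕ f(d, b, c) ⊕ h(d, d)
Apply R1:  consuming a ⊗ c ⊗ d;  v := d, w := b ⊕ c ⊕ d ⊕ f(d, a, d) ⊕ f(d, b, c) ⊕ h(d, d)
The extension variable absorbs all remaining arguments, so the whole application is rewritten.
New term:  d ⊗ h(a, d)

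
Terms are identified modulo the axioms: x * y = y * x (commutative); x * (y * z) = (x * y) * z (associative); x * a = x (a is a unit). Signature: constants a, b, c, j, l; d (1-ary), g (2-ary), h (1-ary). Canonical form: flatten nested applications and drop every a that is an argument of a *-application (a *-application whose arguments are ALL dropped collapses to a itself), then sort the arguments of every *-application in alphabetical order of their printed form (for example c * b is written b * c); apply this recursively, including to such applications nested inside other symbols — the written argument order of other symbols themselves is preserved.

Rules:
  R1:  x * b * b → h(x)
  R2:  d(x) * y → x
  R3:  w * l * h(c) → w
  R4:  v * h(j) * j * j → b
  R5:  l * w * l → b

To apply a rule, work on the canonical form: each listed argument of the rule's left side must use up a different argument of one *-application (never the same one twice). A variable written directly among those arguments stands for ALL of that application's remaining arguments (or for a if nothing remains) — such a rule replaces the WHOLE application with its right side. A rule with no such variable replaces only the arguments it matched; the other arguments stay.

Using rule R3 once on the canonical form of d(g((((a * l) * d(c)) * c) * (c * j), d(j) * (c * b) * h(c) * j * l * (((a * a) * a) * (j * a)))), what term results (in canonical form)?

Answer: d(g(c * c * d(c) * j * l, b * c * d(j) * j * j))

Derivation:
Canonical form:  d(g(c * c * d(c) * j * l, b * c * d(j) * h(c) * j * j * l))
R3 matches:  uses h(c), l;  w := b * c * d(j) * j * j
The variable takes the whole remainder — replace the entire application.
Giving:  d(g(c * c * d(c) * j * l, b * c * d(j) * j * j))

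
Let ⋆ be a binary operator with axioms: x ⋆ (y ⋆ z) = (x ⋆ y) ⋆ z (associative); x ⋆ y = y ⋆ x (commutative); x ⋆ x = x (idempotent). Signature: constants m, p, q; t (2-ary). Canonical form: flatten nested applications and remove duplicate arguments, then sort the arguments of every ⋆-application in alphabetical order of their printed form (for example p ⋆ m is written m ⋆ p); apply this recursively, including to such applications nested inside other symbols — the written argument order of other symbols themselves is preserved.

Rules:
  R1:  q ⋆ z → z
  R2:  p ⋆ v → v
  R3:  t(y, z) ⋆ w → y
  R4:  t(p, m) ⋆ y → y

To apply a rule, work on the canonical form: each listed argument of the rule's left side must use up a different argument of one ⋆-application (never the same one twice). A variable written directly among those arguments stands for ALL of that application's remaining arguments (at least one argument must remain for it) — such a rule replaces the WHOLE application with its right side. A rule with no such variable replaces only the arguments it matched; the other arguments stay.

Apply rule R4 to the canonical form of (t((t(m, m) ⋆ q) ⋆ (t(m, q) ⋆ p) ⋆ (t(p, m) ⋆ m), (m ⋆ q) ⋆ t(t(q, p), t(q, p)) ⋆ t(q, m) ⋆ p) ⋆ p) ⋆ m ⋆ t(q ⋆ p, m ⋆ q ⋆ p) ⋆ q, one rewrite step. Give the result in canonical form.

Answer: m ⋆ p ⋆ q ⋆ t(m ⋆ p ⋆ q ⋆ t(m, m) ⋆ t(m, q), m ⋆ p ⋆ q ⋆ t(q, m) ⋆ t(t(q, p), t(q, p))) ⋆ t(p ⋆ q, m ⋆ p ⋆ q)

Derivation:
Canonical form:  m ⋆ p ⋆ q ⋆ t(m ⋆ p ⋆ q ⋆ t(m, m) ⋆ t(m, q) ⋆ t(p, m), m ⋆ p ⋆ q ⋆ t(q, m) ⋆ t(t(q, p), t(q, p))) ⋆ t(p ⋆ q, m ⋆ p ⋆ q)
Match R4:  consume t(p, m);  y := m ⋆ p ⋆ q ⋆ t(m, m) ⋆ t(m, q)
Every leftover argument binds to the variable; the entire application is replaced.
Giving:  m ⋆ p ⋆ q ⋆ t(m ⋆ p ⋆ q ⋆ t(m, m) ⋆ t(m, q), m ⋆ p ⋆ q ⋆ t(q, m) ⋆ t(t(q, p), t(q, p))) ⋆ t(p ⋆ q, m ⋆ p ⋆ q)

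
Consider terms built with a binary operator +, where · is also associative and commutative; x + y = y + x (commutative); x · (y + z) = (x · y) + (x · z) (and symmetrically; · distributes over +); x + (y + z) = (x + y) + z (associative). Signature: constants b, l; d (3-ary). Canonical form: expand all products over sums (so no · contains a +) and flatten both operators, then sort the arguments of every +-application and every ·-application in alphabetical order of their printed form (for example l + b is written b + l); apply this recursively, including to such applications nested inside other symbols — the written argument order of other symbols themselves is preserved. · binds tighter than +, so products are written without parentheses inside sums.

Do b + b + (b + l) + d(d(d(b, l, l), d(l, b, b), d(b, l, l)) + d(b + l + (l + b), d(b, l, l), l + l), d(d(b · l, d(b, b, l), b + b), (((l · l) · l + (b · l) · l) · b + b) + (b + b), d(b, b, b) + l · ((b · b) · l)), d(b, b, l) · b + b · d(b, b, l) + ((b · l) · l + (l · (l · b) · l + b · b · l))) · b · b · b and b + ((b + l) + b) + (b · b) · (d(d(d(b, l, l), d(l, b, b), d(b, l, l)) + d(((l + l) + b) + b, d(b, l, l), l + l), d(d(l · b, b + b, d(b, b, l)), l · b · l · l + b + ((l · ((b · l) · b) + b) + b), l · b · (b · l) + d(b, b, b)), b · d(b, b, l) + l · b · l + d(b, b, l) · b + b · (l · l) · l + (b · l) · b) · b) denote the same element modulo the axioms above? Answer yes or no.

Left:  b + b + (b + l) + d(d(d(b, l, l), d(l, b, b), d(b, l, l)) + d(b + l + (l + b), d(b, l, l), l + l), d(d(b · l, d(b, b, l), b + b), (((l · l) · l + (b · l) · l) · b + b) + (b + b), d(b, b, b) + l · ((b · b) · l)), d(b, b, l) · b + b · d(b, b, l) + ((b · l) · l + (l · (l · b) · l + b · b · l))) · b · b · b
  Expand products over sums:  b + b + b + l + b · b · b · d(d(b + b + l + l, d(b, l, l), l + l) + d(d(b, l, l), d(l, b, b), d(b, l, l)), d(d(b · l, d(b, b, l), b + b), b + b + b + b · b · l · l + b · l · l · l, b · b · l · l + d(b, b, b)), b · b · l + b · d(b, b, l) + b · d(b, b, l) + b · l · l + b · l · l · l)
  Order the arguments:  b + b + b + b · b · b · d(d(b + b + l + l, d(b, l, l), l + l) + d(d(b, l, l), d(l, b, b), d(b, l, l)), d(d(b · l, d(b, b, l), b + b), b + b + b + b · b · l · l + b · l · l · l, b · b · l · l + d(b, b, b)), b · b · l + b · d(b, b, l) + b · d(b, b, l) + b · l · l + b · l · l · l) + l
Right:  b + ((b + l) + b) + (b · b) · (d(d(d(b, l, l), d(l, b, b), d(b, l, l)) + d(((l + l) + b) + b, d(b, l, l), l + l), d(d(l · b, b + b, d(b, b, l)), l · b · l · l + b + ((l · ((b · l) · b) + b) + b), l · b · (b · l) + d(b, b, b)), b · d(b, b, l) + l · b · l + d(b, b, l) · b + b · (l · l) · l + (b · l) · b) · b)
  Merge nested applications:  b + b + l + b + b · b · b · d(d(b + b + l + l, d(b, l, l), l + l) + d(d(b, l, l), d(l, b, b), d(b, l, l)), d(d(b · l, b + b, d(b, b, l)), b + b + b + b · b · l · l + b · l · l · l, b · b · l · l + d(b, b, b)), b · b · l + b · d(b, b, l) + b · d(b, b, l) + b · l · l + b · l · l · l)
  Order the arguments:  b + b + b + b · b · b · d(d(b + b + l + l, d(b, l, l), l + l) + d(d(b, l, l), d(l, b, b), d(b, l, l)), d(d(b · l, b + b, d(b, b, l)), b + b + b + b · b · l · l + b · l · l · l, b · b · l · l + d(b, b, b)), b · b · l + b · d(b, b, l) + b · d(b, b, l) + b · l · l + b · l · l · l) + l

Answer: no — b + b + b + b · b · b · d(d(b + b + l + l, d(b, l, l), l + l) + d(d(b, l, l), d(l, b, b), d(b, l, l)), d(d(b · l, d(b, b, l), b + b), b + b + b + b · b · l · l + b · l · l · l, b · b · l · l + d(b, b, b)), b · b · l + b · d(b, b, l) + b · d(b, b, l) + b · l · l + b · l · l · l) + l vs b + b + b + b · b · b · d(d(b + b + l + l, d(b, l, l), l + l) + d(d(b, l, l), d(l, b, b), d(b, l, l)), d(d(b · l, b + b, d(b, b, l)), b + b + b + b · b · l · l + b · l · l · l, b · b · l · l + d(b, b, b)), b · b · l + b · d(b, b, l) + b · d(b, b, l) + b · l · l + b · l · l · l) + l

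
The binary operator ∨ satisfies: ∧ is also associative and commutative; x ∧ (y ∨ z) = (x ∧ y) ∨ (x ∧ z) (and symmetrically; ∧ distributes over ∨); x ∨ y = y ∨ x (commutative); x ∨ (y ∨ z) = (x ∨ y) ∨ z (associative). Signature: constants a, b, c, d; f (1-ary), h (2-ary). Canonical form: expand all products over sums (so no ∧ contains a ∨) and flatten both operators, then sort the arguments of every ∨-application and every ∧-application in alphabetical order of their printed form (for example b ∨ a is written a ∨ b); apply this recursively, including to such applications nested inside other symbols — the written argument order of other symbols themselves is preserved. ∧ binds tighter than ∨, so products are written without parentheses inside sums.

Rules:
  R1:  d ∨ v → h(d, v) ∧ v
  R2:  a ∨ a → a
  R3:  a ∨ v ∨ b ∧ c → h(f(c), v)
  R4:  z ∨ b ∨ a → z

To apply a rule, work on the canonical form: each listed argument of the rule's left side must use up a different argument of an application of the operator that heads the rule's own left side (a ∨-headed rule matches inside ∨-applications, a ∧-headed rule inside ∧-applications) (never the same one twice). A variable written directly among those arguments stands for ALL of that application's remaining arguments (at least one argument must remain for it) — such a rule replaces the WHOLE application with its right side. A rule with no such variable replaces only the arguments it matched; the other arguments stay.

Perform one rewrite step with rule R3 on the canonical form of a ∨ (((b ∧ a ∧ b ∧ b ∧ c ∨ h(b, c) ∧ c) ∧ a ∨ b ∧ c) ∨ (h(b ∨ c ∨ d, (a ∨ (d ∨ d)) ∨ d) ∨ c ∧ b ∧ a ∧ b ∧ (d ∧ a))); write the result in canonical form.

Answer: h(f(c), a ∧ a ∧ b ∧ b ∧ b ∧ c ∨ a ∧ a ∧ b ∧ b ∧ c ∧ d ∨ a ∧ c ∧ h(b, c) ∨ h(b ∨ c ∨ d, a ∨ d ∨ d ∨ d))

Derivation:
Canonical form:  a ∨ a ∧ a ∧ b ∧ b ∧ b ∧ c ∨ a ∧ a ∧ b ∧ b ∧ c ∧ d ∨ a ∧ c ∧ h(b, c) ∨ b ∧ c ∨ h(b ∨ c ∨ d, a ∨ d ∨ d ∨ d)
R3 matches:  uses a, b ∧ c;  v := a ∧ a ∧ b ∧ b ∧ b ∧ c ∨ a ∧ a ∧ b ∧ b ∧ c ∧ d ∨ a ∧ c ∧ h(b, c) ∨ h(b ∨ c ∨ d, a ∨ d ∨ d ∨ d)
The variable takes the whole remainder — replace the entire application.
Giving:  h(f(c), a ∧ a ∧ b ∧ b ∧ b ∧ c ∨ a ∧ a ∧ b ∧ b ∧ c ∧ d ∨ a ∧ c ∧ h(b, c) ∨ h(b ∨ c ∨ d, a ∨ d ∨ d ∨ d))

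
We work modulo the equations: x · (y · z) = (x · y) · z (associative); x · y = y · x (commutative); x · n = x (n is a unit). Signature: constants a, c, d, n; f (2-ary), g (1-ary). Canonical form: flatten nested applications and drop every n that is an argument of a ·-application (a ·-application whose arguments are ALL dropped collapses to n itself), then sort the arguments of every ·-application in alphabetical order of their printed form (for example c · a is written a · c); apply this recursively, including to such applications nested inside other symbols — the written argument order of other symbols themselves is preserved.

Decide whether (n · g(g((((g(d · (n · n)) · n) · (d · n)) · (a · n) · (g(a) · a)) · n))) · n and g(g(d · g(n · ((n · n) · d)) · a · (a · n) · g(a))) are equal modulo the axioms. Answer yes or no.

Answer: yes — both canonical forms are g(g(a · a · d · g(a) · g(d)))

Derivation:
Left:  (n · g(g((((g(d · (n · n)) · n) · (d · n)) · (a · n) · (g(a) · a)) · n))) · n
  Merge nested applications:  n · g(g((((g(d · (n · n)) · n) · (d · n)) · (a · n) · (g(a) · a)) · n)) · n
  Canonicalize subterm:  g(g((((g(d · (n · n)) · n) · (d · n)) · (a · n) · (g(a) · a)) · n))  →  g(g(a · a · d · g(a) · g(d)))
  Drop the unit:  drop n (×2)
  Sort:  g(g(a · a · d · g(a) · g(d)))
Right:  g(g(d · g(n · ((n · n) · d)) · a · (a · n) · g(a)))
  Focus inside:  d · g(n · ((n · n) · d)) · a · (a · n) · g(a)
  Flatten:  d · g(n · ((n · n) · d)) · a · a · n · g(a)
  Canonicalize subterm:  g(n · ((n · n) · d))  →  g(d)
  Drop the unit:  drop n
  Order the arguments:  a · a · d · g(a) · g(d)
  Put back:  g(g(a · a · d · g(a) · g(d)))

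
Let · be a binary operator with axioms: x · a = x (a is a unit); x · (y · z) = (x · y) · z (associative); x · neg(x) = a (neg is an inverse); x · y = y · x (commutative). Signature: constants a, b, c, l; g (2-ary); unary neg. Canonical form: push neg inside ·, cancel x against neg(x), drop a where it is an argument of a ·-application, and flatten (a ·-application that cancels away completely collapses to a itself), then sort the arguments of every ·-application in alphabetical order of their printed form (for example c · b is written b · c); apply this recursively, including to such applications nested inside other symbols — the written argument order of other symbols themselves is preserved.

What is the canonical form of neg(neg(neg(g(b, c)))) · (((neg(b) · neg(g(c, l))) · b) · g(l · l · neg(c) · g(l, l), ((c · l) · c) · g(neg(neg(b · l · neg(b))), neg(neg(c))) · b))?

Answer: g(g(l, l) · l · l · neg(c), b · c · c · g(l, c) · l) · neg(g(b, c)) · neg(g(c, l))

Derivation:
Push neg inside:  distribute neg over · and collapse double neg
Cancel:  b cancels
Collect:  neg(g(b, c)) · neg(g(c, l)) · g(g(l, l) · l · l · neg(c), b · c · c · g(l, c) · l)
Sort:  g(g(l, l) · l · l · neg(c), b · c · c · g(l, c) · l) · neg(g(b, c)) · neg(g(c, l))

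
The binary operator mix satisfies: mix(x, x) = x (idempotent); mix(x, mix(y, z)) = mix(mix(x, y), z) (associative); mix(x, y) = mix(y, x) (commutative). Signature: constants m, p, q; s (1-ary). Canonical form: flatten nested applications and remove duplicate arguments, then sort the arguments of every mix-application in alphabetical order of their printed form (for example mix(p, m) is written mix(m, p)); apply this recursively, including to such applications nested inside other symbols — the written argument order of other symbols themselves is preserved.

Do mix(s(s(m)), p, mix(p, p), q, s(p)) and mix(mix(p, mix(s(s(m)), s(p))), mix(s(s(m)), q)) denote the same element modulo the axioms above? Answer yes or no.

Answer: yes — both canonical forms are mix(p, q, s(p), s(s(m)))

Derivation:
Left:  mix(s(s(m)), p, mix(p, p), q, s(p))
  Merge nested applications:  mix(s(s(m)), p, p, p, q, s(p))
  Drop duplicates:  drop duplicate p, p
  Sort:  mix(p, q, s(p), s(s(m)))
Right:  mix(mix(p, mix(s(s(m)), s(p))), mix(s(s(m)), q))
  Merge nested applications:  mix(p, s(s(m)), s(p), s(s(m)), q)
  Deduplicate:  drop duplicate s(s(m))
  Sort:  mix(p, q, s(p), s(s(m)))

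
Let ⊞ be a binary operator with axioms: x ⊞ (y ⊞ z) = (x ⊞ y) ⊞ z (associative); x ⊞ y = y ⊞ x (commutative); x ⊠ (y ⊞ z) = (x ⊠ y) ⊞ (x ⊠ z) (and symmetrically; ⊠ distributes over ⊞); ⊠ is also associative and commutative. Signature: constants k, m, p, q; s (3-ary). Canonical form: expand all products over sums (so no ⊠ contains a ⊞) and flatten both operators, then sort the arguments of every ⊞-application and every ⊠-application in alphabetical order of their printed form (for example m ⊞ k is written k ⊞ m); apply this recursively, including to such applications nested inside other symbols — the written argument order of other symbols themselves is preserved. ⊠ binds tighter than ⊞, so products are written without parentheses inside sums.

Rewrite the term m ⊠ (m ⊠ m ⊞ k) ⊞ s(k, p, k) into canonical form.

Expand:  m ⊠ m ⊠ m ⊞ k ⊠ m ⊞ s(k, p, k)
Sort:  k ⊠ m ⊞ m ⊠ m ⊠ m ⊞ s(k, p, k)

Answer: k ⊠ m ⊞ m ⊠ m ⊠ m ⊞ s(k, p, k)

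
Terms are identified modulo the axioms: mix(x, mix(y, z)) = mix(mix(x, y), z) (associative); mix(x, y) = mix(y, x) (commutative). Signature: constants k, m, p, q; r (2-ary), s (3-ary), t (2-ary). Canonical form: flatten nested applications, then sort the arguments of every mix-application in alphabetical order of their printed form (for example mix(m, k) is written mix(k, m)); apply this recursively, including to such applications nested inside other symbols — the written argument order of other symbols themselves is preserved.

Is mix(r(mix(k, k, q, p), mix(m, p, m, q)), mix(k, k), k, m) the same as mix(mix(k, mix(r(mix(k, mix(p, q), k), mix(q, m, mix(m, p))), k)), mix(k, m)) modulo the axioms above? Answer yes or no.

Left:  mix(r(mix(k, k, q, p), mix(m, p, m, q)), mix(k, k), k, m)
  Un-nest:  mix(r(mix(k, k, q, p), mix(m, p, m, q)), k, k, k, m)
  Canonicalize subterm:  r(mix(k, k, q, p), mix(m, p, m, q))  →  r(mix(k, k, p, q), mix(m, m, p, q))
  Sort arguments:  mix(k, k, k, m, r(mix(k, k, p, q), mix(m, m, p, q)))
Right:  mix(mix(k, mix(r(mix(k, mix(p, q), k), mix(q, m, mix(m, p))), k)), mix(k, m))
  Un-nest:  mix(k, r(mix(k, mix(p, q), k), mix(q, m, mix(m, p))), k, k, m)
  Canonicalize subterm:  r(mix(k, mix(p, q), k), mix(q, m, mix(m, p)))  →  r(mix(k, k, p, q), mix(m, m, p, q))
  Sort arguments:  mix(k, k, k, m, r(mix(k, k, p, q), mix(m, m, p, q)))

Answer: yes — both canonical forms are mix(k, k, k, m, r(mix(k, k, p, q), mix(m, m, p, q)))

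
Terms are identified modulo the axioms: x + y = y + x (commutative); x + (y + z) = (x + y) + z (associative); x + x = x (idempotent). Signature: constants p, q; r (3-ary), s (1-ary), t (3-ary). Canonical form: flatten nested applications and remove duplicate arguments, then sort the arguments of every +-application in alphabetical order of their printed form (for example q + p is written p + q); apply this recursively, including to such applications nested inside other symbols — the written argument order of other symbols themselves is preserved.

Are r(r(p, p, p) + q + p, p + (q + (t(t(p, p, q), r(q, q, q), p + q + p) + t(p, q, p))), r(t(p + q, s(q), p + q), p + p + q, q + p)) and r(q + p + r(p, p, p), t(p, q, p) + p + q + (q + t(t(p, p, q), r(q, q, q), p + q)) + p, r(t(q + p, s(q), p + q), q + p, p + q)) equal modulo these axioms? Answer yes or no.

Left:  r(r(p, p, p) + q + p, p + (q + (t(t(p, p, q), r(q, q, q), p + q + p) + t(p, q, p))), r(t(p + q, s(q), p + q), p + p + q, q + p))
  Focus inside:  p + (q + (t(t(p, p, q), r(q, q, q), p + q + p) + t(p, q, p)))
  Flatten:  p + q + t(t(p, p, q), r(q, q, q), p + q + p) + t(p, q, p)
  Canonicalize subterm:  t(t(p, p, q), r(q, q, q), p + q + p)  →  t(t(p, p, q), r(q, q, q), p + q)
  Sort arguments:  p + q + t(p, q, p) + t(t(p, p, q), r(q, q, q), p + q)
  Put back:  r(p + q + r(p, p, p), p + q + t(p, q, p) + t(t(p, p, q), r(q, q, q), p + q), r(t(p + q, s(q), p + q), p + q, p + q))
Right:  r(q + p + r(p, p, p), t(p, q, p) + p + q + (q + t(t(p, p, q), r(q, q, q), p + q)) + p, r(t(q + p, s(q), p + q), q + p, p + q))
  Focus inside:  t(p, q, p) + p + q + (q + t(t(p, p, q), r(q, q, q), p + q)) + p
  Un-nest:  t(p, q, p) + p + q + q + t(t(p, p, q), r(q, q, q), p + q) + p
  Deduplicate:  drop duplicate q, p
  Order the arguments:  p + q + t(p, q, p) + t(t(p, p, q), r(q, q, q), p + q)
  Rebuild:  r(p + q + r(p, p, p), p + q + t(p, q, p) + t(t(p, p, q), r(q, q, q), p + q), r(t(p + q, s(q), p + q), p + q, p + q))

Answer: yes — both canonical forms are r(p + q + r(p, p, p), p + q + t(p, q, p) + t(t(p, p, q), r(q, q, q), p + q), r(t(p + q, s(q), p + q), p + q, p + q))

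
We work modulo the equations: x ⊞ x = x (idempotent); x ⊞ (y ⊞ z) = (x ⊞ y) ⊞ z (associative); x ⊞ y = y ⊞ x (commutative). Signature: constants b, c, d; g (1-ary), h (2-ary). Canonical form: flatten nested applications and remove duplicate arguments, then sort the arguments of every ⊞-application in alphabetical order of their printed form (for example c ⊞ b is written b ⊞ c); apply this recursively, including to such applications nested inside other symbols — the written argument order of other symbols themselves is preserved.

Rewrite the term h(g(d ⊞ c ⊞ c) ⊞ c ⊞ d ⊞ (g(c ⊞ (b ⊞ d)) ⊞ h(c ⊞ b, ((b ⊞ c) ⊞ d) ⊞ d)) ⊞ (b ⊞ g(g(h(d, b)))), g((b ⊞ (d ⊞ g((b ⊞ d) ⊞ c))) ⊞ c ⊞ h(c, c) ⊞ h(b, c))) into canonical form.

Work inside:  g(d ⊞ c ⊞ c) ⊞ c ⊞ d ⊞ (g(c ⊞ (b ⊞ d)) ⊞ h(c ⊞ b, ((b ⊞ c) ⊞ d) ⊞ d)) ⊞ (b ⊞ g(g(h(d, b))))
Un-nest:  g(d ⊞ c ⊞ c) ⊞ c ⊞ d ⊞ g(c ⊞ (b ⊞ d)) ⊞ h(c ⊞ b, ((b ⊞ c) ⊞ d) ⊞ d) ⊞ b ⊞ g(g(h(d, b)))
Inside:  g(d ⊞ c ⊞ c)  →  g(c ⊞ d)
Inside:  g(c ⊞ (b ⊞ d))  →  g(b ⊞ c ⊞ d)
Simplify inside:  h(c ⊞ b, ((b ⊞ c) ⊞ d) ⊞ d)  →  h(b ⊞ c, b ⊞ c ⊞ d)
Order the arguments:  b ⊞ c ⊞ d ⊞ g(b ⊞ c ⊞ d) ⊞ g(c ⊞ d) ⊞ g(g(h(d, b))) ⊞ h(b ⊞ c, b ⊞ c ⊞ d)
Put back:  h(b ⊞ c ⊞ d ⊞ g(b ⊞ c ⊞ d) ⊞ g(c ⊞ d) ⊞ g(g(h(d, b))) ⊞ h(b ⊞ c, b ⊞ c ⊞ d), g(b ⊞ c ⊞ d ⊞ g(b ⊞ c ⊞ d) ⊞ h(b, c) ⊞ h(c, c)))

Answer: h(b ⊞ c ⊞ d ⊞ g(b ⊞ c ⊞ d) ⊞ g(c ⊞ d) ⊞ g(g(h(d, b))) ⊞ h(b ⊞ c, b ⊞ c ⊞ d), g(b ⊞ c ⊞ d ⊞ g(b ⊞ c ⊞ d) ⊞ h(b, c) ⊞ h(c, c)))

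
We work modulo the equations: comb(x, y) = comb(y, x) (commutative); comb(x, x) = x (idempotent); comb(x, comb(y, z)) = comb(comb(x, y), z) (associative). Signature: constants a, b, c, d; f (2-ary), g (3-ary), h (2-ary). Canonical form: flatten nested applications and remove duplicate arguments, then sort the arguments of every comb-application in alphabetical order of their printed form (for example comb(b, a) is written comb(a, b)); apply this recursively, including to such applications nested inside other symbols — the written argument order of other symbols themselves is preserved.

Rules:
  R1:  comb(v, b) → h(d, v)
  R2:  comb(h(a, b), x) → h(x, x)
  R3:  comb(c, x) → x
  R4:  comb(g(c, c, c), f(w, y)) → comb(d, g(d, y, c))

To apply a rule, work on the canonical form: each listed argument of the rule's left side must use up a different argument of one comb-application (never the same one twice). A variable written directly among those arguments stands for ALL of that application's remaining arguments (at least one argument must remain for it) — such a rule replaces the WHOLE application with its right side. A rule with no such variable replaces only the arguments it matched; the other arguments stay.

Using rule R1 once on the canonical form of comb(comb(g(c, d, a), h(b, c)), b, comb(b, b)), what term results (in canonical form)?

Canonical form:  comb(b, g(c, d, a), h(b, c))
R1 matches:  uses b;  v := comb(g(c, d, a), h(b, c))
The variable takes the whole remainder — replace the entire application.
New term:  h(d, comb(g(c, d, a), h(b, c)))

Answer: h(d, comb(g(c, d, a), h(b, c)))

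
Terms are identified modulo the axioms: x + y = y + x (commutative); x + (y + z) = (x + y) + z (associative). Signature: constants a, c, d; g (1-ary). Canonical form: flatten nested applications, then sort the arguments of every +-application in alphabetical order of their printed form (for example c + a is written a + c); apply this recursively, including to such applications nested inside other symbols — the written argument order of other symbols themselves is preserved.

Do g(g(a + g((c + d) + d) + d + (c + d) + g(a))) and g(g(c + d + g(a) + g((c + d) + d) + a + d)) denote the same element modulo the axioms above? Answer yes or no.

Answer: yes — both canonical forms are g(g(a + c + d + d + g(a) + g(c + d + d)))

Derivation:
Left:  g(g(a + g((c + d) + d) + d + (c + d) + g(a)))
  Work inside:  a + g((c + d) + d) + d + (c + d) + g(a)
  Merge nested applications:  a + g((c + d) + d) + d + c + d + g(a)
  Canonicalize subterm:  g((c + d) + d)  →  g(c + d + d)
  Sort arguments:  a + c + d + d + g(a) + g(c + d + d)
  Put back:  g(g(a + c + d + d + g(a) + g(c + d + d)))
Right:  g(g(c + d + g(a) + g((c + d) + d) + a + d))
  Descend into:  c + d + g(a) + g((c + d) + d) + a + d
  Canonicalize subterm:  g((c + d) + d)  →  g(c + d + d)
  Sort arguments:  a + c + d + d + g(a) + g(c + d + d)
  Rebuild:  g(g(a + c + d + d + g(a) + g(c + d + d)))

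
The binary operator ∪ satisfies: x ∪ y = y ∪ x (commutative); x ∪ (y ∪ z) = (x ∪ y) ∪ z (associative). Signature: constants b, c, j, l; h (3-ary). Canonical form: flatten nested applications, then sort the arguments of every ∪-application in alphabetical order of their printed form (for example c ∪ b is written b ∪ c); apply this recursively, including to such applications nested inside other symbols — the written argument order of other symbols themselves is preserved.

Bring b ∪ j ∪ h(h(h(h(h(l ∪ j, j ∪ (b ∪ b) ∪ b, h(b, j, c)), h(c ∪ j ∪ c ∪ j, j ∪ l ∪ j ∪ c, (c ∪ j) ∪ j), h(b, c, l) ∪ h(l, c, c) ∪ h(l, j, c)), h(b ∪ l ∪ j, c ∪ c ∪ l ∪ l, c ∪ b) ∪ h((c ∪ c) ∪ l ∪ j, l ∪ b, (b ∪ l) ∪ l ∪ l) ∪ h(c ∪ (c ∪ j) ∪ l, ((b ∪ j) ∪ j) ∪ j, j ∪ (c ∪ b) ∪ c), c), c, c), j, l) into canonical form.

Simplify inside:  h(h(h(h(h(l ∪ j, j ∪ (b ∪ b) ∪ b, h(b, j, c)), h(c ∪ j ∪ c ∪ j, j ∪ l ∪ j ∪ c, (c ∪ j) ∪ j), h(b, c, l) ∪ h(l, c, c) ∪ h(l, j, c)), h(b ∪ l ∪ j, c ∪ c ∪ l ∪ l, c ∪ b) ∪ h((c ∪ c) ∪ l ∪ j, l ∪ b, (b ∪ l) ∪ l ∪ l) ∪ h(c ∪ (c ∪ j) ∪ l, ((b ∪ j) ∪ j) ∪ j, j ∪ (c ∪ b) ∪ c), c), c, c), j, l)  →  h(h(h(h(h(j ∪ l, b ∪ b ∪ b ∪ j, h(b, j, c)), h(c ∪ c ∪ j ∪ j, c ∪ j ∪ j ∪ l, c ∪ j ∪ j), h(b, c, l) ∪ h(l, c, c) ∪ h(l, j, c)), h(b ∪ j ∪ l, c ∪ c ∪ l ∪ l, b ∪ c) ∪ h(c ∪ c ∪ j ∪ l, b ∪ j ∪ j ∪ j, b ∪ c ∪ c ∪ j) ∪ h(c ∪ c ∪ j ∪ l, b ∪ l, b ∪ l ∪ l ∪ l), c), c, c), j, l)
Order the arguments:  b ∪ h(h(h(h(h(j ∪ l, b ∪ b ∪ b ∪ j, h(b, j, c)), h(c ∪ c ∪ j ∪ j, c ∪ j ∪ j ∪ l, c ∪ j ∪ j), h(b, c, l) ∪ h(l, c, c) ∪ h(l, j, c)), h(b ∪ j ∪ l, c ∪ c ∪ l ∪ l, b ∪ c) ∪ h(c ∪ c ∪ j ∪ l, b ∪ j ∪ j ∪ j, b ∪ c ∪ c ∪ j) ∪ h(c ∪ c ∪ j ∪ l, b ∪ l, b ∪ l ∪ l ∪ l), c), c, c), j, l) ∪ j

Answer: b ∪ h(h(h(h(h(j ∪ l, b ∪ b ∪ b ∪ j, h(b, j, c)), h(c ∪ c ∪ j ∪ j, c ∪ j ∪ j ∪ l, c ∪ j ∪ j), h(b, c, l) ∪ h(l, c, c) ∪ h(l, j, c)), h(b ∪ j ∪ l, c ∪ c ∪ l ∪ l, b ∪ c) ∪ h(c ∪ c ∪ j ∪ l, b ∪ j ∪ j ∪ j, b ∪ c ∪ c ∪ j) ∪ h(c ∪ c ∪ j ∪ l, b ∪ l, b ∪ l ∪ l ∪ l), c), c, c), j, l) ∪ j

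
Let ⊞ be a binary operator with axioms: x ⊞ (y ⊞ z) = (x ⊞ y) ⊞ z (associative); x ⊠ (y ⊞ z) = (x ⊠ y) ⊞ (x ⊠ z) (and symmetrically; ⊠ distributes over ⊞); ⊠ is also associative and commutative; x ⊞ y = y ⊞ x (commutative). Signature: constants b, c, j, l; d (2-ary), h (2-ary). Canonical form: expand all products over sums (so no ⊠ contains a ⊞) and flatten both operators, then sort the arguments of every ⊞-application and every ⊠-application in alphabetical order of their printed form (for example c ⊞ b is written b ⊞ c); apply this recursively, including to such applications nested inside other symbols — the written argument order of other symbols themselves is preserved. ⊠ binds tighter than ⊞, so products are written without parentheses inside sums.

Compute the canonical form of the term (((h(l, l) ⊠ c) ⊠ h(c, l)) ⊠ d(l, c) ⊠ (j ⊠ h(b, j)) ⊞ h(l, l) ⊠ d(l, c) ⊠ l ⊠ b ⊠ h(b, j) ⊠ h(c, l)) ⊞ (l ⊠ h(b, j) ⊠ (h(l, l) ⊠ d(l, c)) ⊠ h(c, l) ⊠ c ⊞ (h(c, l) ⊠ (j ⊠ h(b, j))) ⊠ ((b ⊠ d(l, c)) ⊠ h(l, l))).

Flatten:  c ⊠ d(l, c) ⊠ h(b, j) ⊠ h(c, l) ⊠ h(l, l) ⊠ j ⊞ b ⊠ d(l, c) ⊠ h(b, j) ⊠ h(c, l) ⊠ h(l, l) ⊠ l ⊞ c ⊠ d(l, c) ⊠ h(b, j) ⊠ h(c, l) ⊠ h(l, l) ⊠ l ⊞ b ⊠ d(l, c) ⊠ h(b, j) ⊠ h(c, l) ⊠ h(l, l) ⊠ j
Sort:  b ⊠ d(l, c) ⊠ h(b, j) ⊠ h(c, l) ⊠ h(l, l) ⊠ j ⊞ b ⊠ d(l, c) ⊠ h(b, j) ⊠ h(c, l) ⊠ h(l, l) ⊠ l ⊞ c ⊠ d(l, c) ⊠ h(b, j) ⊠ h(c, l) ⊠ h(l, l) ⊠ j ⊞ c ⊠ d(l, c) ⊠ h(b, j) ⊠ h(c, l) ⊠ h(l, l) ⊠ l

Answer: b ⊠ d(l, c) ⊠ h(b, j) ⊠ h(c, l) ⊠ h(l, l) ⊠ j ⊞ b ⊠ d(l, c) ⊠ h(b, j) ⊠ h(c, l) ⊠ h(l, l) ⊠ l ⊞ c ⊠ d(l, c) ⊠ h(b, j) ⊠ h(c, l) ⊠ h(l, l) ⊠ j ⊞ c ⊠ d(l, c) ⊠ h(b, j) ⊠ h(c, l) ⊠ h(l, l) ⊠ l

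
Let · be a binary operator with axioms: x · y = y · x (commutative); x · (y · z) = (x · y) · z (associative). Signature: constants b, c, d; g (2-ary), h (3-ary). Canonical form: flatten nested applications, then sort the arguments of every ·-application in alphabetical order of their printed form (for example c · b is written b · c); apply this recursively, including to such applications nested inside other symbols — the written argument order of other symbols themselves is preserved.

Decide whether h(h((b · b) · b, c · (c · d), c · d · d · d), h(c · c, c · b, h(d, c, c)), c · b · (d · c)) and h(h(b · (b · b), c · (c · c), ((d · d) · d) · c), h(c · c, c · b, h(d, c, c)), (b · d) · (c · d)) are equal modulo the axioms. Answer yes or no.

Left:  h(h((b · b) · b, c · (c · d), c · d · d · d), h(c · c, c · b, h(d, c, c)), c · b · (d · c))
  Work inside:  c · b · (d · c)
  Merge nested applications:  c · b · d · c
  Order the arguments:  b · c · c · d
  Rebuild:  h(h(b · b · b, c · c · d, c · d · d · d), h(c · c, b · c, h(d, c, c)), b · c · c · d)
Right:  h(h(b · (b · b), c · (c · c), ((d · d) · d) · c), h(c · c, c · b, h(d, c, c)), (b · d) · (c · d))
  Focus inside:  (b · d) · (c · d)
  Un-nest:  b · d · c · d
  Order the arguments:  b · c · d · d
  Reassemble:  h(h(b · b · b, c · c · c, c · d · d · d), h(c · c, b · c, h(d, c, c)), b · c · d · d)

Answer: no — h(h(b · b · b, c · c · d, c · d · d · d), h(c · c, b · c, h(d, c, c)), b · c · c · d) vs h(h(b · b · b, c · c · c, c · d · d · d), h(c · c, b · c, h(d, c, c)), b · c · d · d)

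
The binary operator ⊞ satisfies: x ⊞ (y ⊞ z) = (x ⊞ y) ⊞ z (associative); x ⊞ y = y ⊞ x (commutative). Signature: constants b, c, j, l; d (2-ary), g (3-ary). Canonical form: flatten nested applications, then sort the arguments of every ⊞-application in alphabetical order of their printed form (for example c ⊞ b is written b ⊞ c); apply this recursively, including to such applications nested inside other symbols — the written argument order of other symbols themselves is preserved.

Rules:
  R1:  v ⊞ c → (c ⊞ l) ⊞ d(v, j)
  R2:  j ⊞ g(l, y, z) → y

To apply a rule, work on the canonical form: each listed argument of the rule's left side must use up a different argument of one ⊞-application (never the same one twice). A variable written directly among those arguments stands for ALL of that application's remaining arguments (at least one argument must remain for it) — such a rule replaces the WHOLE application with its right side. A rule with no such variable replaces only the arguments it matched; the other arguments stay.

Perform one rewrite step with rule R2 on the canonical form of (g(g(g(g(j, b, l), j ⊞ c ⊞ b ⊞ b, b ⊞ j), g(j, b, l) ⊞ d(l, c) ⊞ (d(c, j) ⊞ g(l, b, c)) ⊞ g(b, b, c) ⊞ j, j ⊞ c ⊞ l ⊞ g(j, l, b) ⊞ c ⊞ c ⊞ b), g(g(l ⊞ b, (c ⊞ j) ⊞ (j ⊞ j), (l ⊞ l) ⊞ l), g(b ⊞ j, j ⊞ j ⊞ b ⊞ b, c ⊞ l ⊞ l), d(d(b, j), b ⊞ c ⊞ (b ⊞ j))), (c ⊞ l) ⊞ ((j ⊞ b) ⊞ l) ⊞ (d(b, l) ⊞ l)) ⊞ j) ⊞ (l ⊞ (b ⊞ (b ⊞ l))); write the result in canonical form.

Canonical form:  b ⊞ b ⊞ g(g(g(g(j, b, l), b ⊞ b ⊞ c ⊞ j, b ⊞ j), d(c, j) ⊞ d(l, c) ⊞ g(b, b, c) ⊞ g(j, b, l) ⊞ g(l, b, c) ⊞ j, b ⊞ c ⊞ c ⊞ c ⊞ g(j, l, b) ⊞ j ⊞ l), g(g(b ⊞ l, c ⊞ j ⊞ j ⊞ j, l ⊞ l ⊞ l), g(b ⊞ j, b ⊞ b ⊞ j ⊞ j, c ⊞ l ⊞ l), d(d(b, j), b ⊞ b ⊞ c ⊞ j)), b ⊞ c ⊞ d(b, l) ⊞ j ⊞ l ⊞ l ⊞ l) ⊞ j ⊞ l ⊞ l
Apply R2:  consuming g(l, b, c), j;  y := b, z := c
Result:  b ⊞ b ⊞ g(g(g(g(j, b, l), b ⊞ b ⊞ c ⊞ j, b ⊞ j), b ⊞ d(c, j) ⊞ d(l, c) ⊞ g(b, b, c) ⊞ g(j, b, l), b ⊞ c ⊞ c ⊞ c ⊞ g(j, l, b) ⊞ j ⊞ l), g(g(b ⊞ l, c ⊞ j ⊞ j ⊞ j, l ⊞ l ⊞ l), g(b ⊞ j, b ⊞ b ⊞ j ⊞ j, c ⊞ l ⊞ l), d(d(b, j), b ⊞ b ⊞ c ⊞ j)), b ⊞ c ⊞ d(b, l) ⊞ j ⊞ l ⊞ l ⊞ l) ⊞ j ⊞ l ⊞ l

Answer: b ⊞ b ⊞ g(g(g(g(j, b, l), b ⊞ b ⊞ c ⊞ j, b ⊞ j), b ⊞ d(c, j) ⊞ d(l, c) ⊞ g(b, b, c) ⊞ g(j, b, l), b ⊞ c ⊞ c ⊞ c ⊞ g(j, l, b) ⊞ j ⊞ l), g(g(b ⊞ l, c ⊞ j ⊞ j ⊞ j, l ⊞ l ⊞ l), g(b ⊞ j, b ⊞ b ⊞ j ⊞ j, c ⊞ l ⊞ l), d(d(b, j), b ⊞ b ⊞ c ⊞ j)), b ⊞ c ⊞ d(b, l) ⊞ j ⊞ l ⊞ l ⊞ l) ⊞ j ⊞ l ⊞ l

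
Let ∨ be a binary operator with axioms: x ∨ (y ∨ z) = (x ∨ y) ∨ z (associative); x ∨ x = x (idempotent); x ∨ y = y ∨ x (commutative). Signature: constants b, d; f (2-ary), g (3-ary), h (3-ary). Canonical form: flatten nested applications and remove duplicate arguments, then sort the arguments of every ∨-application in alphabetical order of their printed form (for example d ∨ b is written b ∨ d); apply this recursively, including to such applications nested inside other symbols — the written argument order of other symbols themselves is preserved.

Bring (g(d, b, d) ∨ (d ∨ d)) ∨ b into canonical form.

Un-nest:  g(d, b, d) ∨ d ∨ d ∨ b
Idempotence:  drop duplicate d
Sort arguments:  b ∨ d ∨ g(d, b, d)

Answer: b ∨ d ∨ g(d, b, d)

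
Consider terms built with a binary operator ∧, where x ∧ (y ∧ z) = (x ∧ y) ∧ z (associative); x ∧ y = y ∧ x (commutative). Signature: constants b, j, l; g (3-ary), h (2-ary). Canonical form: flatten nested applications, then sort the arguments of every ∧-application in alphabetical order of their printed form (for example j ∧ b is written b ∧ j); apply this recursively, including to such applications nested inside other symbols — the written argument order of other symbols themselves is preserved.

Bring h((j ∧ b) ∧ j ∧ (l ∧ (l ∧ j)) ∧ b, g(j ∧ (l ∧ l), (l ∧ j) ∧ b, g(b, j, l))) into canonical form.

Answer: h(b ∧ b ∧ j ∧ j ∧ j ∧ l ∧ l, g(j ∧ l ∧ l, b ∧ j ∧ l, g(b, j, l)))

Derivation:
Descend into:  (j ∧ b) ∧ j ∧ (l ∧ (l ∧ j)) ∧ b
Merge nested applications:  j ∧ b ∧ j ∧ l ∧ l ∧ j ∧ b
Sort:  b ∧ b ∧ j ∧ j ∧ j ∧ l ∧ l
Reassemble:  h(b ∧ b ∧ j ∧ j ∧ j ∧ l ∧ l, g(j ∧ l ∧ l, b ∧ j ∧ l, g(b, j, l)))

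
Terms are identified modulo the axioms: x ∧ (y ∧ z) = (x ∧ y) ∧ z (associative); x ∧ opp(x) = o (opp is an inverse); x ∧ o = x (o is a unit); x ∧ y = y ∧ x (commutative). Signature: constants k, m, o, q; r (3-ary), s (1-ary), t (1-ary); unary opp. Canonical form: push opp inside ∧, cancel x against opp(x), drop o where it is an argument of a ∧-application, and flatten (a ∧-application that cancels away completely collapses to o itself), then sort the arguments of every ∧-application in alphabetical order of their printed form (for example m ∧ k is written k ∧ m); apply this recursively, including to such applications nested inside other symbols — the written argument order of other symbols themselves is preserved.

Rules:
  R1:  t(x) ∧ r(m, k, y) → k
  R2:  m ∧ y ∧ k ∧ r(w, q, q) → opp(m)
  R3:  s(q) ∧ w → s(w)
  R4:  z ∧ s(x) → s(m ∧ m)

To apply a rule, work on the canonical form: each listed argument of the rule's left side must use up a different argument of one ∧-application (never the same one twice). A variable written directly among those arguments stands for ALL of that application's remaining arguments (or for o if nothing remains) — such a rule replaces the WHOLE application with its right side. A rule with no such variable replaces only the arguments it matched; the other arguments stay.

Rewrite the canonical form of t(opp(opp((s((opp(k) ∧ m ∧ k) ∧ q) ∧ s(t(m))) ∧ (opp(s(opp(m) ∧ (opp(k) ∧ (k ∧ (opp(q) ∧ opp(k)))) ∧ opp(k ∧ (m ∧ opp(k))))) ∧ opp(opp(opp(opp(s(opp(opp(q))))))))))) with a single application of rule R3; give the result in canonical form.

Answer: t(s(opp(s(opp(k) ∧ opp(m) ∧ opp(m) ∧ opp(q))) ∧ s(m ∧ q) ∧ s(t(m))))

Derivation:
Canonical form:  t(opp(s(opp(k) ∧ opp(m) ∧ opp(m) ∧ opp(q))) ∧ s(m ∧ q) ∧ s(q) ∧ s(t(m)))
R3 matches:  uses s(q);  w := opp(s(opp(k) ∧ opp(m) ∧ opp(m) ∧ opp(q))) ∧ s(m ∧ q) ∧ s(t(m))
The variable takes the whole remainder — replace the entire application.
New term:  t(s(opp(s(opp(k) ∧ opp(m) ∧ opp(m) ∧ opp(q))) ∧ s(m ∧ q) ∧ s(t(m))))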